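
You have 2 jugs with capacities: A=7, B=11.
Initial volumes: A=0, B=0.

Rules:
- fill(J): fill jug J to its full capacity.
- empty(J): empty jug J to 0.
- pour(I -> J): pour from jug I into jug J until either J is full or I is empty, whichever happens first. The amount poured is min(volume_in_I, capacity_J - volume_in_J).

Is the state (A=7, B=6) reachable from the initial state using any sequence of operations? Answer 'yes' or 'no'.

BFS from (A=0, B=0):
  1. fill(A) -> (A=7 B=0)
  2. pour(A -> B) -> (A=0 B=7)
  3. fill(A) -> (A=7 B=7)
  4. pour(A -> B) -> (A=3 B=11)
  5. empty(B) -> (A=3 B=0)
  6. pour(A -> B) -> (A=0 B=3)
  7. fill(A) -> (A=7 B=3)
  8. pour(A -> B) -> (A=0 B=10)
  9. fill(A) -> (A=7 B=10)
  10. pour(A -> B) -> (A=6 B=11)
  11. empty(B) -> (A=6 B=0)
  12. pour(A -> B) -> (A=0 B=6)
  13. fill(A) -> (A=7 B=6)
Target reached → yes.

Answer: yes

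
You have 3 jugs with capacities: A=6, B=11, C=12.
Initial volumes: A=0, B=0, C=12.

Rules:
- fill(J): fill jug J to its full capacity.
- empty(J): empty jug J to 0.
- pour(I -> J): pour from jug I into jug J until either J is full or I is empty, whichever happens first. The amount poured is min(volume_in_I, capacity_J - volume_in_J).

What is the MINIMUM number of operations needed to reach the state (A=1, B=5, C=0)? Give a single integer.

BFS from (A=0, B=0, C=12). One shortest path:
  1. pour(C -> B) -> (A=0 B=11 C=1)
  2. pour(B -> A) -> (A=6 B=5 C=1)
  3. empty(A) -> (A=0 B=5 C=1)
  4. pour(C -> A) -> (A=1 B=5 C=0)
Reached target in 4 moves.

Answer: 4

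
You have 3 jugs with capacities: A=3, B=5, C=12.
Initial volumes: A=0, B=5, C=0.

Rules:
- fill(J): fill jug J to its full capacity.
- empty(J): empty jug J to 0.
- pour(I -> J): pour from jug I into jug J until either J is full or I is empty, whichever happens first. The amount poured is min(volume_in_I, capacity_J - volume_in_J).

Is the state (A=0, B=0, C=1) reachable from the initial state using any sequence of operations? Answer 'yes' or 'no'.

Answer: yes

Derivation:
BFS from (A=0, B=5, C=0):
  1. fill(A) -> (A=3 B=5 C=0)
  2. empty(B) -> (A=3 B=0 C=0)
  3. pour(A -> B) -> (A=0 B=3 C=0)
  4. fill(A) -> (A=3 B=3 C=0)
  5. pour(A -> B) -> (A=1 B=5 C=0)
  6. empty(B) -> (A=1 B=0 C=0)
  7. pour(A -> C) -> (A=0 B=0 C=1)
Target reached → yes.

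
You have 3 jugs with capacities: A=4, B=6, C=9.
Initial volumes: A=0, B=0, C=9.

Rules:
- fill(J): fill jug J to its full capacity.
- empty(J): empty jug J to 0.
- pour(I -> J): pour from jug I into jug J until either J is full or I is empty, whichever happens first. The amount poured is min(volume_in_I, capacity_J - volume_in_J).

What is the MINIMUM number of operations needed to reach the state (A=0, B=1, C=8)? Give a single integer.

BFS from (A=0, B=0, C=9). One shortest path:
  1. pour(C -> A) -> (A=4 B=0 C=5)
  2. pour(C -> B) -> (A=4 B=5 C=0)
  3. pour(A -> C) -> (A=0 B=5 C=4)
  4. pour(B -> A) -> (A=4 B=1 C=4)
  5. pour(A -> C) -> (A=0 B=1 C=8)
Reached target in 5 moves.

Answer: 5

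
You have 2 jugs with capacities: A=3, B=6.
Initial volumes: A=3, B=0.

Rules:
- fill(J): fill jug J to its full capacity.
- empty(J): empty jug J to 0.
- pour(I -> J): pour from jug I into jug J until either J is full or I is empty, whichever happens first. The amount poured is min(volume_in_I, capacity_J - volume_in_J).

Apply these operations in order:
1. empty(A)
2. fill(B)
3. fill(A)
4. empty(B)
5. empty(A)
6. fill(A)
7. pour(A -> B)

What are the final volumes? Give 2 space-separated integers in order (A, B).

Answer: 0 3

Derivation:
Step 1: empty(A) -> (A=0 B=0)
Step 2: fill(B) -> (A=0 B=6)
Step 3: fill(A) -> (A=3 B=6)
Step 4: empty(B) -> (A=3 B=0)
Step 5: empty(A) -> (A=0 B=0)
Step 6: fill(A) -> (A=3 B=0)
Step 7: pour(A -> B) -> (A=0 B=3)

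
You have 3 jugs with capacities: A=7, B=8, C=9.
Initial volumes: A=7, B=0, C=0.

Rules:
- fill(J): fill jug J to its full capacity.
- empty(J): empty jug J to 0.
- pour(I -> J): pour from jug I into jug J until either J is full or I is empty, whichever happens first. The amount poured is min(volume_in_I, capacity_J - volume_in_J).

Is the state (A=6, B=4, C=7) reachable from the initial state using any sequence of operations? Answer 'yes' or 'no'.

Answer: no

Derivation:
BFS explored all 384 reachable states.
Reachable set includes: (0,0,0), (0,0,1), (0,0,2), (0,0,3), (0,0,4), (0,0,5), (0,0,6), (0,0,7), (0,0,8), (0,0,9), (0,1,0), (0,1,1) ...
Target (A=6, B=4, C=7) not in reachable set → no.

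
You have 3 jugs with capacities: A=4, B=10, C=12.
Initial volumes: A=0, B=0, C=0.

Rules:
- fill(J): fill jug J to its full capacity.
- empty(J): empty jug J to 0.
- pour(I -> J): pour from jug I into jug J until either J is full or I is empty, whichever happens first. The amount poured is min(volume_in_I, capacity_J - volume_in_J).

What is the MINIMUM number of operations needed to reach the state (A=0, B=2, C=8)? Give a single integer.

BFS from (A=0, B=0, C=0). One shortest path:
  1. fill(B) -> (A=0 B=10 C=0)
  2. pour(B -> A) -> (A=4 B=6 C=0)
  3. pour(A -> C) -> (A=0 B=6 C=4)
  4. pour(B -> A) -> (A=4 B=2 C=4)
  5. pour(A -> C) -> (A=0 B=2 C=8)
Reached target in 5 moves.

Answer: 5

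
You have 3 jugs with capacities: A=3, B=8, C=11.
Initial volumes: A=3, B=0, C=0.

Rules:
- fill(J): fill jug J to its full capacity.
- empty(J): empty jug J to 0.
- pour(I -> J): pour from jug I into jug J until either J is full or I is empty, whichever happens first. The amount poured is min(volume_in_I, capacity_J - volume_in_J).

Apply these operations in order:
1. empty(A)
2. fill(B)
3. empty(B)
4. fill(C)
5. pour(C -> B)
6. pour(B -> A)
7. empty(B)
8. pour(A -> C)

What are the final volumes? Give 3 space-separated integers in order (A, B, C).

Step 1: empty(A) -> (A=0 B=0 C=0)
Step 2: fill(B) -> (A=0 B=8 C=0)
Step 3: empty(B) -> (A=0 B=0 C=0)
Step 4: fill(C) -> (A=0 B=0 C=11)
Step 5: pour(C -> B) -> (A=0 B=8 C=3)
Step 6: pour(B -> A) -> (A=3 B=5 C=3)
Step 7: empty(B) -> (A=3 B=0 C=3)
Step 8: pour(A -> C) -> (A=0 B=0 C=6)

Answer: 0 0 6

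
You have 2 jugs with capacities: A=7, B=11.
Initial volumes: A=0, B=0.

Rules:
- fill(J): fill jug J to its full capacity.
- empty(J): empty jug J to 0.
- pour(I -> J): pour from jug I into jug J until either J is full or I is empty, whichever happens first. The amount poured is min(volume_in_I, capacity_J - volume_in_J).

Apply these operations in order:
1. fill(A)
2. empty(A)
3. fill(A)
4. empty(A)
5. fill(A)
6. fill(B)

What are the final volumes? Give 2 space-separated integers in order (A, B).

Answer: 7 11

Derivation:
Step 1: fill(A) -> (A=7 B=0)
Step 2: empty(A) -> (A=0 B=0)
Step 3: fill(A) -> (A=7 B=0)
Step 4: empty(A) -> (A=0 B=0)
Step 5: fill(A) -> (A=7 B=0)
Step 6: fill(B) -> (A=7 B=11)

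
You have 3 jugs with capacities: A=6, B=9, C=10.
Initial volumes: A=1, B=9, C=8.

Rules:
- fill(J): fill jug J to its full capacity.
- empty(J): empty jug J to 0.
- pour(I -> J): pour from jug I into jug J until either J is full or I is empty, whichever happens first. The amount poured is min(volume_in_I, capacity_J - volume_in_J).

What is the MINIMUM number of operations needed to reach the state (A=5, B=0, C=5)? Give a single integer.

BFS from (A=1, B=9, C=8). One shortest path:
  1. empty(B) -> (A=1 B=0 C=8)
  2. pour(C -> B) -> (A=1 B=8 C=0)
  3. fill(C) -> (A=1 B=8 C=10)
  4. pour(C -> A) -> (A=6 B=8 C=5)
  5. pour(A -> B) -> (A=5 B=9 C=5)
  6. empty(B) -> (A=5 B=0 C=5)
Reached target in 6 moves.

Answer: 6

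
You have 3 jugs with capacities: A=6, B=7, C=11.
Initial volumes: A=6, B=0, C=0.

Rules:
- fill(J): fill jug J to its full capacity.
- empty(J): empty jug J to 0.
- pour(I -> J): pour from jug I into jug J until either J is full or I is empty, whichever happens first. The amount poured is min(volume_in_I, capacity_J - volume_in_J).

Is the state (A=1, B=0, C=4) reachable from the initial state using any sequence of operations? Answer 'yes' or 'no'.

Answer: yes

Derivation:
BFS from (A=6, B=0, C=0):
  1. pour(A -> C) -> (A=0 B=0 C=6)
  2. fill(A) -> (A=6 B=0 C=6)
  3. pour(A -> C) -> (A=1 B=0 C=11)
  4. pour(C -> B) -> (A=1 B=7 C=4)
  5. empty(B) -> (A=1 B=0 C=4)
Target reached → yes.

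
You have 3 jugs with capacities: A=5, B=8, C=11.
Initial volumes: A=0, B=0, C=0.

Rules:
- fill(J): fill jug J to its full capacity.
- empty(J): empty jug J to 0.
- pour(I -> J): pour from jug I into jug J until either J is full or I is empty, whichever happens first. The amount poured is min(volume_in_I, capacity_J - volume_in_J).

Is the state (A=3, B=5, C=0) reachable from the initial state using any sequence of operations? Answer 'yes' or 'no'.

Answer: yes

Derivation:
BFS from (A=0, B=0, C=0):
  1. fill(B) -> (A=0 B=8 C=0)
  2. pour(B -> A) -> (A=5 B=3 C=0)
  3. pour(A -> C) -> (A=0 B=3 C=5)
  4. pour(B -> A) -> (A=3 B=0 C=5)
  5. pour(C -> B) -> (A=3 B=5 C=0)
Target reached → yes.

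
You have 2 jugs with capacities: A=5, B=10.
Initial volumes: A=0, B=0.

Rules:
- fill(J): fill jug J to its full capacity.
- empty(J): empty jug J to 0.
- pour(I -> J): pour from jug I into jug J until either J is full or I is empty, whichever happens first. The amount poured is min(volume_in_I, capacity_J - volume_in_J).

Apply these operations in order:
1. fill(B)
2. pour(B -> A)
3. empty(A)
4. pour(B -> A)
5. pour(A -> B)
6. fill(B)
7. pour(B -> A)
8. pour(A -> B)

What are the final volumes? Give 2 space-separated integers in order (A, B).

Step 1: fill(B) -> (A=0 B=10)
Step 2: pour(B -> A) -> (A=5 B=5)
Step 3: empty(A) -> (A=0 B=5)
Step 4: pour(B -> A) -> (A=5 B=0)
Step 5: pour(A -> B) -> (A=0 B=5)
Step 6: fill(B) -> (A=0 B=10)
Step 7: pour(B -> A) -> (A=5 B=5)
Step 8: pour(A -> B) -> (A=0 B=10)

Answer: 0 10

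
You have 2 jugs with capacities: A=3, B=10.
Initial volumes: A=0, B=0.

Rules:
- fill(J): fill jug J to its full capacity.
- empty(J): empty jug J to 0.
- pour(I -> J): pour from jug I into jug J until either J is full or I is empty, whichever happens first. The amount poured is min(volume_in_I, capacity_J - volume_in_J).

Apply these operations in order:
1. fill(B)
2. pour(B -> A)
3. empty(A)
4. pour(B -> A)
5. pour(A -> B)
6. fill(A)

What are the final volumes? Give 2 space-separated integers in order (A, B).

Answer: 3 7

Derivation:
Step 1: fill(B) -> (A=0 B=10)
Step 2: pour(B -> A) -> (A=3 B=7)
Step 3: empty(A) -> (A=0 B=7)
Step 4: pour(B -> A) -> (A=3 B=4)
Step 5: pour(A -> B) -> (A=0 B=7)
Step 6: fill(A) -> (A=3 B=7)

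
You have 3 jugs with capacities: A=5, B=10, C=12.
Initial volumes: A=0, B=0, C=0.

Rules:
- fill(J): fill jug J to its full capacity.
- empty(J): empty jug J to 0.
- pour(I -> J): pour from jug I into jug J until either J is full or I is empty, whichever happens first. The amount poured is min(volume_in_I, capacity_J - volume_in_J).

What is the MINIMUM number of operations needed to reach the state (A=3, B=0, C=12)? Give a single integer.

BFS from (A=0, B=0, C=0). One shortest path:
  1. fill(A) -> (A=5 B=0 C=0)
  2. fill(B) -> (A=5 B=10 C=0)
  3. pour(B -> C) -> (A=5 B=0 C=10)
  4. pour(A -> C) -> (A=3 B=0 C=12)
Reached target in 4 moves.

Answer: 4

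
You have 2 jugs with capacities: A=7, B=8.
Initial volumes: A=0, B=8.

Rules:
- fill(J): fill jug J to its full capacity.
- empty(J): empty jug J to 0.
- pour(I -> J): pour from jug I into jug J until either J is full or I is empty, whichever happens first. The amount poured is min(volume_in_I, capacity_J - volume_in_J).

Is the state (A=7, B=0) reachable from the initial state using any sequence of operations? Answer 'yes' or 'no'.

Answer: yes

Derivation:
BFS from (A=0, B=8):
  1. fill(A) -> (A=7 B=8)
  2. empty(B) -> (A=7 B=0)
Target reached → yes.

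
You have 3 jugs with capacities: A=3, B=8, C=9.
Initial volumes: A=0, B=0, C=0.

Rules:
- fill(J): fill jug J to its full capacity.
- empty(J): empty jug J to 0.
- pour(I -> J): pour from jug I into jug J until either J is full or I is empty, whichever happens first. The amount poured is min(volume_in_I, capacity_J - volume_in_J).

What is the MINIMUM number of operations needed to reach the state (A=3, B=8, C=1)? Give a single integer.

Answer: 3

Derivation:
BFS from (A=0, B=0, C=0). One shortest path:
  1. fill(A) -> (A=3 B=0 C=0)
  2. fill(C) -> (A=3 B=0 C=9)
  3. pour(C -> B) -> (A=3 B=8 C=1)
Reached target in 3 moves.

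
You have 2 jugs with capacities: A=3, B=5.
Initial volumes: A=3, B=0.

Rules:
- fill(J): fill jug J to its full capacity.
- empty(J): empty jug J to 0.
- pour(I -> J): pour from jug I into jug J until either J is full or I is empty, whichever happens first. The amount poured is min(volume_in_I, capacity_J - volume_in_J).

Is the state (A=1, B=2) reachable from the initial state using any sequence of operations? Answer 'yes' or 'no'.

BFS explored all 16 reachable states.
Reachable set includes: (0,0), (0,1), (0,2), (0,3), (0,4), (0,5), (1,0), (1,5), (2,0), (2,5), (3,0), (3,1) ...
Target (A=1, B=2) not in reachable set → no.

Answer: no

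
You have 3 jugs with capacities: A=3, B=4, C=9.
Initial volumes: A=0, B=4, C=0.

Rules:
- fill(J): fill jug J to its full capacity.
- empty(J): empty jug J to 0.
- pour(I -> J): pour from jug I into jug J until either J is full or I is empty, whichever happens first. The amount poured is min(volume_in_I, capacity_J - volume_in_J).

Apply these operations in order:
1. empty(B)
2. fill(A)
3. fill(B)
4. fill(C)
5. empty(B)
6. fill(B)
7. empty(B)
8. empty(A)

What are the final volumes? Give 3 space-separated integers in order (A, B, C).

Answer: 0 0 9

Derivation:
Step 1: empty(B) -> (A=0 B=0 C=0)
Step 2: fill(A) -> (A=3 B=0 C=0)
Step 3: fill(B) -> (A=3 B=4 C=0)
Step 4: fill(C) -> (A=3 B=4 C=9)
Step 5: empty(B) -> (A=3 B=0 C=9)
Step 6: fill(B) -> (A=3 B=4 C=9)
Step 7: empty(B) -> (A=3 B=0 C=9)
Step 8: empty(A) -> (A=0 B=0 C=9)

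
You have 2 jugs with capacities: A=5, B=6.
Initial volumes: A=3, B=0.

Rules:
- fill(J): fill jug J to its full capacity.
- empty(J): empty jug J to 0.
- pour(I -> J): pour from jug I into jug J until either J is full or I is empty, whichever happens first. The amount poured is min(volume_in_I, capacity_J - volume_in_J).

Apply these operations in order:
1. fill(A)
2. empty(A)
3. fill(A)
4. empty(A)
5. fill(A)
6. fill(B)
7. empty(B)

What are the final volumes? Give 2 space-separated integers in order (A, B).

Answer: 5 0

Derivation:
Step 1: fill(A) -> (A=5 B=0)
Step 2: empty(A) -> (A=0 B=0)
Step 3: fill(A) -> (A=5 B=0)
Step 4: empty(A) -> (A=0 B=0)
Step 5: fill(A) -> (A=5 B=0)
Step 6: fill(B) -> (A=5 B=6)
Step 7: empty(B) -> (A=5 B=0)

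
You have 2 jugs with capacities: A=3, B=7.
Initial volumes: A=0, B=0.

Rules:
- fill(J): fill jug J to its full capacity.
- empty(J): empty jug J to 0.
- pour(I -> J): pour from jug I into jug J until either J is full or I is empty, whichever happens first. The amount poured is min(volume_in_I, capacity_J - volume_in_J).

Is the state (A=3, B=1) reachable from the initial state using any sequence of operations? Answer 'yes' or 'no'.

BFS from (A=0, B=0):
  1. fill(B) -> (A=0 B=7)
  2. pour(B -> A) -> (A=3 B=4)
  3. empty(A) -> (A=0 B=4)
  4. pour(B -> A) -> (A=3 B=1)
Target reached → yes.

Answer: yes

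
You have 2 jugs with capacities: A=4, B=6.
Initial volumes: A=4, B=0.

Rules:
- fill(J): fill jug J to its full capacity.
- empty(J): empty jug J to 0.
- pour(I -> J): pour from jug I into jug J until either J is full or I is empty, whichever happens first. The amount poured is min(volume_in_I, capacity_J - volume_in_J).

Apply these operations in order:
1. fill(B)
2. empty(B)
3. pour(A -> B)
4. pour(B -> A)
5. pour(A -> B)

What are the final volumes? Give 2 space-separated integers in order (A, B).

Answer: 0 4

Derivation:
Step 1: fill(B) -> (A=4 B=6)
Step 2: empty(B) -> (A=4 B=0)
Step 3: pour(A -> B) -> (A=0 B=4)
Step 4: pour(B -> A) -> (A=4 B=0)
Step 5: pour(A -> B) -> (A=0 B=4)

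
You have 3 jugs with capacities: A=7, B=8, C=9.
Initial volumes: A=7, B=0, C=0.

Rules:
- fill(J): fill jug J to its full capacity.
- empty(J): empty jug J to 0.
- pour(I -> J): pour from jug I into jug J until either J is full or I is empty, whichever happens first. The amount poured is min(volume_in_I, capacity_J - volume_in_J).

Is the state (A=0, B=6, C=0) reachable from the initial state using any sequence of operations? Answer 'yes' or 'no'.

BFS from (A=7, B=0, C=0):
  1. fill(B) -> (A=7 B=8 C=0)
  2. pour(A -> C) -> (A=0 B=8 C=7)
  3. pour(B -> C) -> (A=0 B=6 C=9)
  4. empty(C) -> (A=0 B=6 C=0)
Target reached → yes.

Answer: yes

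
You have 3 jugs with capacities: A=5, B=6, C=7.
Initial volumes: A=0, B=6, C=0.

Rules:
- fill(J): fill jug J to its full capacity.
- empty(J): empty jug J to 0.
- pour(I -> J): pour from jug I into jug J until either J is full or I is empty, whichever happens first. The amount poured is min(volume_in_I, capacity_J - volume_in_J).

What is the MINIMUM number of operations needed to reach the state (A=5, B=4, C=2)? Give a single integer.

BFS from (A=0, B=6, C=0). One shortest path:
  1. fill(A) -> (A=5 B=6 C=0)
  2. pour(A -> C) -> (A=0 B=6 C=5)
  3. pour(B -> C) -> (A=0 B=4 C=7)
  4. pour(C -> A) -> (A=5 B=4 C=2)
Reached target in 4 moves.

Answer: 4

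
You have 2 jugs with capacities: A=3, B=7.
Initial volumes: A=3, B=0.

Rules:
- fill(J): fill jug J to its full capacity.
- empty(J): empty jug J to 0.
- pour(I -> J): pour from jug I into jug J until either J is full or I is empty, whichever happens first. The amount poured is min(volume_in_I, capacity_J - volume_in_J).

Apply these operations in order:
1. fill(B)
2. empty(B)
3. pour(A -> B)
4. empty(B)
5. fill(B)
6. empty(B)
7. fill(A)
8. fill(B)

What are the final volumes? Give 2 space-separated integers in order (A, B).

Answer: 3 7

Derivation:
Step 1: fill(B) -> (A=3 B=7)
Step 2: empty(B) -> (A=3 B=0)
Step 3: pour(A -> B) -> (A=0 B=3)
Step 4: empty(B) -> (A=0 B=0)
Step 5: fill(B) -> (A=0 B=7)
Step 6: empty(B) -> (A=0 B=0)
Step 7: fill(A) -> (A=3 B=0)
Step 8: fill(B) -> (A=3 B=7)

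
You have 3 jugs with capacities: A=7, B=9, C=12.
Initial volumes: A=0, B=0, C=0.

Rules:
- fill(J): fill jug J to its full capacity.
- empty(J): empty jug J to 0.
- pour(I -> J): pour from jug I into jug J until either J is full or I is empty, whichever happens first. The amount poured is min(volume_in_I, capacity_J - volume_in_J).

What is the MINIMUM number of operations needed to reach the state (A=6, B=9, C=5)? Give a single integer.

Answer: 8

Derivation:
BFS from (A=0, B=0, C=0). One shortest path:
  1. fill(B) -> (A=0 B=9 C=0)
  2. pour(B -> C) -> (A=0 B=0 C=9)
  3. fill(B) -> (A=0 B=9 C=9)
  4. pour(B -> C) -> (A=0 B=6 C=12)
  5. pour(C -> A) -> (A=7 B=6 C=5)
  6. empty(A) -> (A=0 B=6 C=5)
  7. pour(B -> A) -> (A=6 B=0 C=5)
  8. fill(B) -> (A=6 B=9 C=5)
Reached target in 8 moves.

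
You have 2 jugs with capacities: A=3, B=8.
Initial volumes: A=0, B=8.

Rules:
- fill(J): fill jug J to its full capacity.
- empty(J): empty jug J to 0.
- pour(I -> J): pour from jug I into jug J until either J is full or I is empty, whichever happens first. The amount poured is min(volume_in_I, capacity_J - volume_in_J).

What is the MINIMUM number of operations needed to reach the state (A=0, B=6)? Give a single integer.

BFS from (A=0, B=8). One shortest path:
  1. fill(A) -> (A=3 B=8)
  2. empty(B) -> (A=3 B=0)
  3. pour(A -> B) -> (A=0 B=3)
  4. fill(A) -> (A=3 B=3)
  5. pour(A -> B) -> (A=0 B=6)
Reached target in 5 moves.

Answer: 5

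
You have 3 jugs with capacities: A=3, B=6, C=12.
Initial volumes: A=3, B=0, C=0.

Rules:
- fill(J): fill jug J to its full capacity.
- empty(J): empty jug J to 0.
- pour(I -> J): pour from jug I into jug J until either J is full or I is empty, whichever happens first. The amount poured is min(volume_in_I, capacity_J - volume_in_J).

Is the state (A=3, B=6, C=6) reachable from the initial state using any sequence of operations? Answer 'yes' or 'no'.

Answer: yes

Derivation:
BFS from (A=3, B=0, C=0):
  1. fill(C) -> (A=3 B=0 C=12)
  2. pour(C -> B) -> (A=3 B=6 C=6)
Target reached → yes.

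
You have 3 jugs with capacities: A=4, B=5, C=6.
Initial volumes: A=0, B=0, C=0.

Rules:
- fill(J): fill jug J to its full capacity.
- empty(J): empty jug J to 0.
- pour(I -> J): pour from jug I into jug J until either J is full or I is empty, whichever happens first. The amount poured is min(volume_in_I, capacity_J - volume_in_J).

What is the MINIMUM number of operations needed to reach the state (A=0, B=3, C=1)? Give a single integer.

BFS from (A=0, B=0, C=0). One shortest path:
  1. fill(A) -> (A=4 B=0 C=0)
  2. fill(B) -> (A=4 B=5 C=0)
  3. pour(B -> C) -> (A=4 B=0 C=5)
  4. pour(A -> C) -> (A=3 B=0 C=6)
  5. pour(C -> B) -> (A=3 B=5 C=1)
  6. empty(B) -> (A=3 B=0 C=1)
  7. pour(A -> B) -> (A=0 B=3 C=1)
Reached target in 7 moves.

Answer: 7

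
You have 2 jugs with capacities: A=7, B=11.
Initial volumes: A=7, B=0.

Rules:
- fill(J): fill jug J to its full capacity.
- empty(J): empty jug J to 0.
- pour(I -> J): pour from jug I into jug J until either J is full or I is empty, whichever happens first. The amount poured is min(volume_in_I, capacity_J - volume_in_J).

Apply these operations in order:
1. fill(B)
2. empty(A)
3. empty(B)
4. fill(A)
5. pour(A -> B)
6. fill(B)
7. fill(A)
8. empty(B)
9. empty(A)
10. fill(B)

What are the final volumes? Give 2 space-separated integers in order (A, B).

Answer: 0 11

Derivation:
Step 1: fill(B) -> (A=7 B=11)
Step 2: empty(A) -> (A=0 B=11)
Step 3: empty(B) -> (A=0 B=0)
Step 4: fill(A) -> (A=7 B=0)
Step 5: pour(A -> B) -> (A=0 B=7)
Step 6: fill(B) -> (A=0 B=11)
Step 7: fill(A) -> (A=7 B=11)
Step 8: empty(B) -> (A=7 B=0)
Step 9: empty(A) -> (A=0 B=0)
Step 10: fill(B) -> (A=0 B=11)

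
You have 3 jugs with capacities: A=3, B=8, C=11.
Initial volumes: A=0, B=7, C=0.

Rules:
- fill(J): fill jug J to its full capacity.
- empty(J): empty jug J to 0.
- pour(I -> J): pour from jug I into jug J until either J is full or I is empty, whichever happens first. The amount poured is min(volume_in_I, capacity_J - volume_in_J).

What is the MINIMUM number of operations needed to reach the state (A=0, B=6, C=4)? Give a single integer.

Answer: 5

Derivation:
BFS from (A=0, B=7, C=0). One shortest path:
  1. fill(A) -> (A=3 B=7 C=0)
  2. pour(B -> C) -> (A=3 B=0 C=7)
  3. pour(A -> B) -> (A=0 B=3 C=7)
  4. pour(C -> A) -> (A=3 B=3 C=4)
  5. pour(A -> B) -> (A=0 B=6 C=4)
Reached target in 5 moves.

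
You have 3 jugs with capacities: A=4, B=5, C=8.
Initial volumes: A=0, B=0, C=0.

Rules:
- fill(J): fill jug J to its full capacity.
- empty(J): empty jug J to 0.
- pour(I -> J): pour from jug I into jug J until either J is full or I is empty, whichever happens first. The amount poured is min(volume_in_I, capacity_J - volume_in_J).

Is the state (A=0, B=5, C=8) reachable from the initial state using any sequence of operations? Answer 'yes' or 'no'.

BFS from (A=0, B=0, C=0):
  1. fill(B) -> (A=0 B=5 C=0)
  2. fill(C) -> (A=0 B=5 C=8)
Target reached → yes.

Answer: yes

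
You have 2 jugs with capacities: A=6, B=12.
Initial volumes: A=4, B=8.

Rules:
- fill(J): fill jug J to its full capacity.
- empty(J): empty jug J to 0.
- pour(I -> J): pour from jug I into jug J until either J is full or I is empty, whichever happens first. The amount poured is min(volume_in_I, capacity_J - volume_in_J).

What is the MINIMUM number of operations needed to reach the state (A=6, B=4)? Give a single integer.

BFS from (A=4, B=8). One shortest path:
  1. empty(B) -> (A=4 B=0)
  2. pour(A -> B) -> (A=0 B=4)
  3. fill(A) -> (A=6 B=4)
Reached target in 3 moves.

Answer: 3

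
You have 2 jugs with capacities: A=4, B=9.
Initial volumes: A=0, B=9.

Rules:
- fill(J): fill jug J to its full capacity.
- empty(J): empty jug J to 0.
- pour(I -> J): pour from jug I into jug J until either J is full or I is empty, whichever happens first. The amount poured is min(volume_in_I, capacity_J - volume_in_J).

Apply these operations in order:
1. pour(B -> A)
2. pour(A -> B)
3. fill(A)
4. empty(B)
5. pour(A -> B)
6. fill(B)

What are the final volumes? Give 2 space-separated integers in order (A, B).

Answer: 0 9

Derivation:
Step 1: pour(B -> A) -> (A=4 B=5)
Step 2: pour(A -> B) -> (A=0 B=9)
Step 3: fill(A) -> (A=4 B=9)
Step 4: empty(B) -> (A=4 B=0)
Step 5: pour(A -> B) -> (A=0 B=4)
Step 6: fill(B) -> (A=0 B=9)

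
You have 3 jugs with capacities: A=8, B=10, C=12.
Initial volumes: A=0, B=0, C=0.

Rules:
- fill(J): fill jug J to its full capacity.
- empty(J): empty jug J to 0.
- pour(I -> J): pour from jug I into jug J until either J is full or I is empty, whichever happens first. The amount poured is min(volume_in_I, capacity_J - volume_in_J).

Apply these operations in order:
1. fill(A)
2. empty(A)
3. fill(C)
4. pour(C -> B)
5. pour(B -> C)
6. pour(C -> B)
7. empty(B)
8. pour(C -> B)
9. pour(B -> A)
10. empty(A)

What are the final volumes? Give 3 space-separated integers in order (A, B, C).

Answer: 0 0 0

Derivation:
Step 1: fill(A) -> (A=8 B=0 C=0)
Step 2: empty(A) -> (A=0 B=0 C=0)
Step 3: fill(C) -> (A=0 B=0 C=12)
Step 4: pour(C -> B) -> (A=0 B=10 C=2)
Step 5: pour(B -> C) -> (A=0 B=0 C=12)
Step 6: pour(C -> B) -> (A=0 B=10 C=2)
Step 7: empty(B) -> (A=0 B=0 C=2)
Step 8: pour(C -> B) -> (A=0 B=2 C=0)
Step 9: pour(B -> A) -> (A=2 B=0 C=0)
Step 10: empty(A) -> (A=0 B=0 C=0)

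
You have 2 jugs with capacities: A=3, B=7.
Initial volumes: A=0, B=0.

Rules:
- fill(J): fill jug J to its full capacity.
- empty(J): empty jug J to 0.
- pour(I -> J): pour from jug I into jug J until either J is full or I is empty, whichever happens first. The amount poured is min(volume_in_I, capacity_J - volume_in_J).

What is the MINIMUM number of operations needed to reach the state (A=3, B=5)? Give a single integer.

Answer: 8

Derivation:
BFS from (A=0, B=0). One shortest path:
  1. fill(B) -> (A=0 B=7)
  2. pour(B -> A) -> (A=3 B=4)
  3. empty(A) -> (A=0 B=4)
  4. pour(B -> A) -> (A=3 B=1)
  5. empty(A) -> (A=0 B=1)
  6. pour(B -> A) -> (A=1 B=0)
  7. fill(B) -> (A=1 B=7)
  8. pour(B -> A) -> (A=3 B=5)
Reached target in 8 moves.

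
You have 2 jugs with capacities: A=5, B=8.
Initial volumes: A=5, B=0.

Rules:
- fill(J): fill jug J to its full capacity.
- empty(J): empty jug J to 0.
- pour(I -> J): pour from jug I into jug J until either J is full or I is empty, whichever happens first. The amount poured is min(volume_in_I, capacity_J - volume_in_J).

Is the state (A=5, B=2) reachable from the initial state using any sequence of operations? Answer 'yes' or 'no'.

BFS from (A=5, B=0):
  1. pour(A -> B) -> (A=0 B=5)
  2. fill(A) -> (A=5 B=5)
  3. pour(A -> B) -> (A=2 B=8)
  4. empty(B) -> (A=2 B=0)
  5. pour(A -> B) -> (A=0 B=2)
  6. fill(A) -> (A=5 B=2)
Target reached → yes.

Answer: yes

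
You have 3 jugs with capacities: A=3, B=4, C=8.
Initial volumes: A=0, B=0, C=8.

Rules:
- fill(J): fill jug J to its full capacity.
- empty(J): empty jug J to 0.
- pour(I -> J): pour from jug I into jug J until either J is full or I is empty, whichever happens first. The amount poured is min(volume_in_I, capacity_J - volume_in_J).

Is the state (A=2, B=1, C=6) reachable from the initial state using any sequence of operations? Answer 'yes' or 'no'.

Answer: no

Derivation:
BFS explored all 138 reachable states.
Reachable set includes: (0,0,0), (0,0,1), (0,0,2), (0,0,3), (0,0,4), (0,0,5), (0,0,6), (0,0,7), (0,0,8), (0,1,0), (0,1,1), (0,1,2) ...
Target (A=2, B=1, C=6) not in reachable set → no.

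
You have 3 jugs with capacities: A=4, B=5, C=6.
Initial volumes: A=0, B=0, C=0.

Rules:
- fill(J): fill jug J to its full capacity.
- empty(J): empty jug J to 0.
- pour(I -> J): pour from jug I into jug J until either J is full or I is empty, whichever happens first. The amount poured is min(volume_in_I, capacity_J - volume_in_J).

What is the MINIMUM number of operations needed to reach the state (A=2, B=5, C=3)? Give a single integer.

BFS from (A=0, B=0, C=0). One shortest path:
  1. fill(C) -> (A=0 B=0 C=6)
  2. pour(C -> A) -> (A=4 B=0 C=2)
  3. pour(C -> B) -> (A=4 B=2 C=0)
  4. pour(A -> C) -> (A=0 B=2 C=4)
  5. fill(A) -> (A=4 B=2 C=4)
  6. pour(A -> C) -> (A=2 B=2 C=6)
  7. pour(C -> B) -> (A=2 B=5 C=3)
Reached target in 7 moves.

Answer: 7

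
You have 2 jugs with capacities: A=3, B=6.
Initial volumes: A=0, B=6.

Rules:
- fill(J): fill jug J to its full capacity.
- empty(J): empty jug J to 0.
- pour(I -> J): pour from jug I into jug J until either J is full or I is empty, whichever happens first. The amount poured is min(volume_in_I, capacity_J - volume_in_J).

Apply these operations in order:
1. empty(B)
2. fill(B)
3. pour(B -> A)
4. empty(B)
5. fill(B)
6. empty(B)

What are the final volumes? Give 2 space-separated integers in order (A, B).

Step 1: empty(B) -> (A=0 B=0)
Step 2: fill(B) -> (A=0 B=6)
Step 3: pour(B -> A) -> (A=3 B=3)
Step 4: empty(B) -> (A=3 B=0)
Step 5: fill(B) -> (A=3 B=6)
Step 6: empty(B) -> (A=3 B=0)

Answer: 3 0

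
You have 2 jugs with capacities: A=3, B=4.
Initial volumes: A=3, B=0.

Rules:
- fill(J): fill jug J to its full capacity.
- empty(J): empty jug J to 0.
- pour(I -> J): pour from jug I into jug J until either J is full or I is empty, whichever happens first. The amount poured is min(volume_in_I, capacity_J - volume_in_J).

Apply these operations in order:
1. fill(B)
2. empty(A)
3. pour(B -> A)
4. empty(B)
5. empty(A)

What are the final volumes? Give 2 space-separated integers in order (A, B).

Answer: 0 0

Derivation:
Step 1: fill(B) -> (A=3 B=4)
Step 2: empty(A) -> (A=0 B=4)
Step 3: pour(B -> A) -> (A=3 B=1)
Step 4: empty(B) -> (A=3 B=0)
Step 5: empty(A) -> (A=0 B=0)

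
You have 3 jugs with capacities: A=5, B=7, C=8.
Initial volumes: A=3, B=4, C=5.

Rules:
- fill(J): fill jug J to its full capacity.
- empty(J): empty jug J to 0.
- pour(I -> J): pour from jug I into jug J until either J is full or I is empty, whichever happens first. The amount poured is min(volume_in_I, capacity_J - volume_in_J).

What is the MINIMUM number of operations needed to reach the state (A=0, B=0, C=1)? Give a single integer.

Answer: 4

Derivation:
BFS from (A=3, B=4, C=5). One shortest path:
  1. empty(A) -> (A=0 B=4 C=5)
  2. pour(B -> C) -> (A=0 B=1 C=8)
  3. empty(C) -> (A=0 B=1 C=0)
  4. pour(B -> C) -> (A=0 B=0 C=1)
Reached target in 4 moves.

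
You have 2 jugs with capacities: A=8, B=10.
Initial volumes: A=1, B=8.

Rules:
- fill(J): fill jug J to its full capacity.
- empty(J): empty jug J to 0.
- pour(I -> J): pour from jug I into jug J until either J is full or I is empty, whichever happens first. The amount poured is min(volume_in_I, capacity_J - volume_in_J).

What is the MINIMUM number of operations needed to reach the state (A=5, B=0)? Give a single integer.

Answer: 8

Derivation:
BFS from (A=1, B=8). One shortest path:
  1. fill(B) -> (A=1 B=10)
  2. pour(B -> A) -> (A=8 B=3)
  3. empty(A) -> (A=0 B=3)
  4. pour(B -> A) -> (A=3 B=0)
  5. fill(B) -> (A=3 B=10)
  6. pour(B -> A) -> (A=8 B=5)
  7. empty(A) -> (A=0 B=5)
  8. pour(B -> A) -> (A=5 B=0)
Reached target in 8 moves.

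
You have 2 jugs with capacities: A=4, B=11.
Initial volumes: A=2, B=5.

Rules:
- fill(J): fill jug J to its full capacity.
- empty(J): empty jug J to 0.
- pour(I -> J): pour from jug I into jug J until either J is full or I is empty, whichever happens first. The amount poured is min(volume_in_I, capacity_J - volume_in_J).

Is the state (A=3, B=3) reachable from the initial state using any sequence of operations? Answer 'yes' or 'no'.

Answer: no

Derivation:
BFS explored all 31 reachable states.
Reachable set includes: (0,0), (0,1), (0,2), (0,3), (0,4), (0,5), (0,6), (0,7), (0,8), (0,9), (0,10), (0,11) ...
Target (A=3, B=3) not in reachable set → no.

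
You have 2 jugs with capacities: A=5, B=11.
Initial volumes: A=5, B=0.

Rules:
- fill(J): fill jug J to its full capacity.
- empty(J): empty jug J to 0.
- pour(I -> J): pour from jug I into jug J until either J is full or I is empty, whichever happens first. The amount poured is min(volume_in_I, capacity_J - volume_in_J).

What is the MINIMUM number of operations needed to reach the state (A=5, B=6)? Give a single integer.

Answer: 3

Derivation:
BFS from (A=5, B=0). One shortest path:
  1. empty(A) -> (A=0 B=0)
  2. fill(B) -> (A=0 B=11)
  3. pour(B -> A) -> (A=5 B=6)
Reached target in 3 moves.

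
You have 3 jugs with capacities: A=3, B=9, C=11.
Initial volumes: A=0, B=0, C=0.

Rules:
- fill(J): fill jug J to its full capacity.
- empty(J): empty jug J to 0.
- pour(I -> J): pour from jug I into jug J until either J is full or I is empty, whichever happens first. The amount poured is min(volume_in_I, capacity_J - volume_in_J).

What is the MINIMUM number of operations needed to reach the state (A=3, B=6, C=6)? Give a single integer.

BFS from (A=0, B=0, C=0). One shortest path:
  1. fill(A) -> (A=3 B=0 C=0)
  2. fill(B) -> (A=3 B=9 C=0)
  3. pour(A -> C) -> (A=0 B=9 C=3)
  4. fill(A) -> (A=3 B=9 C=3)
  5. pour(A -> C) -> (A=0 B=9 C=6)
  6. pour(B -> A) -> (A=3 B=6 C=6)
Reached target in 6 moves.

Answer: 6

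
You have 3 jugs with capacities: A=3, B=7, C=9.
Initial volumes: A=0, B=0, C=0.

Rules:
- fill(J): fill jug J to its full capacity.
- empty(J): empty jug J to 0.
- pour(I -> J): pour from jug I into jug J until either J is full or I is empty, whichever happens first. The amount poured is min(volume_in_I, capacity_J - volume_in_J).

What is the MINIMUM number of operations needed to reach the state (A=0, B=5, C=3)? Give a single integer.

Answer: 7

Derivation:
BFS from (A=0, B=0, C=0). One shortest path:
  1. fill(A) -> (A=3 B=0 C=0)
  2. fill(B) -> (A=3 B=7 C=0)
  3. pour(B -> C) -> (A=3 B=0 C=7)
  4. fill(B) -> (A=3 B=7 C=7)
  5. pour(B -> C) -> (A=3 B=5 C=9)
  6. empty(C) -> (A=3 B=5 C=0)
  7. pour(A -> C) -> (A=0 B=5 C=3)
Reached target in 7 moves.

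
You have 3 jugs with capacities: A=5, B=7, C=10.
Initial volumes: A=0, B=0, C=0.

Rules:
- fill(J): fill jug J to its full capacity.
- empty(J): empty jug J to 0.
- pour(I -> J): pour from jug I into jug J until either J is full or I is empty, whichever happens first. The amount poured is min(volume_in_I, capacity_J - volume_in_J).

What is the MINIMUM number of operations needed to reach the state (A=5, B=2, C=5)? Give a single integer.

Answer: 4

Derivation:
BFS from (A=0, B=0, C=0). One shortest path:
  1. fill(A) -> (A=5 B=0 C=0)
  2. fill(B) -> (A=5 B=7 C=0)
  3. pour(A -> C) -> (A=0 B=7 C=5)
  4. pour(B -> A) -> (A=5 B=2 C=5)
Reached target in 4 moves.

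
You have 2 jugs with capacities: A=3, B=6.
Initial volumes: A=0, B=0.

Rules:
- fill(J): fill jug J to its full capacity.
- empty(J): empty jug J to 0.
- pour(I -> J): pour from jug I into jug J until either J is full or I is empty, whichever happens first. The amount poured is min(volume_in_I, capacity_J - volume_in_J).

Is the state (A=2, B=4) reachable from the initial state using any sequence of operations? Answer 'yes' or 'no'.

BFS explored all 6 reachable states.
Reachable set includes: (0,0), (0,3), (0,6), (3,0), (3,3), (3,6)
Target (A=2, B=4) not in reachable set → no.

Answer: no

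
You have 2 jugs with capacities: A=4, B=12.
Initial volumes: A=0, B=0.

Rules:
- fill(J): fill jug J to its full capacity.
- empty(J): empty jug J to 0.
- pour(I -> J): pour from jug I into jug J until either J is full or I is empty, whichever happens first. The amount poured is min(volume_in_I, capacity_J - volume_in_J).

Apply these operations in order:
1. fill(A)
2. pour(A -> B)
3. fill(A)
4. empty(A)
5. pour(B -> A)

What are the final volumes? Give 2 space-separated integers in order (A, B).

Step 1: fill(A) -> (A=4 B=0)
Step 2: pour(A -> B) -> (A=0 B=4)
Step 3: fill(A) -> (A=4 B=4)
Step 4: empty(A) -> (A=0 B=4)
Step 5: pour(B -> A) -> (A=4 B=0)

Answer: 4 0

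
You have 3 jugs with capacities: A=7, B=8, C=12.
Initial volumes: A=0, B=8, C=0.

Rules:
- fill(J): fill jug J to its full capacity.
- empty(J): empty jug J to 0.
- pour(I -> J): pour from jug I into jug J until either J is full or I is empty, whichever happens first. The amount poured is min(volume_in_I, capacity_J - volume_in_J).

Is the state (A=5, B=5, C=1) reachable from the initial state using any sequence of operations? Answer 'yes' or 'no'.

Answer: no

Derivation:
BFS explored all 474 reachable states.
Reachable set includes: (0,0,0), (0,0,1), (0,0,2), (0,0,3), (0,0,4), (0,0,5), (0,0,6), (0,0,7), (0,0,8), (0,0,9), (0,0,10), (0,0,11) ...
Target (A=5, B=5, C=1) not in reachable set → no.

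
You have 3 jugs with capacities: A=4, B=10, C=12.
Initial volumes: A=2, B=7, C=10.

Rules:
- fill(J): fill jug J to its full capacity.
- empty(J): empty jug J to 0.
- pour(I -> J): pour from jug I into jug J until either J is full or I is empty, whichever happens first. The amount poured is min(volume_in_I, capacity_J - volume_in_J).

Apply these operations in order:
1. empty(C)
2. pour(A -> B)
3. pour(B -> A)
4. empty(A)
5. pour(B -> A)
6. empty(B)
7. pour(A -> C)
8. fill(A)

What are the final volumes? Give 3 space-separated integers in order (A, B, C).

Step 1: empty(C) -> (A=2 B=7 C=0)
Step 2: pour(A -> B) -> (A=0 B=9 C=0)
Step 3: pour(B -> A) -> (A=4 B=5 C=0)
Step 4: empty(A) -> (A=0 B=5 C=0)
Step 5: pour(B -> A) -> (A=4 B=1 C=0)
Step 6: empty(B) -> (A=4 B=0 C=0)
Step 7: pour(A -> C) -> (A=0 B=0 C=4)
Step 8: fill(A) -> (A=4 B=0 C=4)

Answer: 4 0 4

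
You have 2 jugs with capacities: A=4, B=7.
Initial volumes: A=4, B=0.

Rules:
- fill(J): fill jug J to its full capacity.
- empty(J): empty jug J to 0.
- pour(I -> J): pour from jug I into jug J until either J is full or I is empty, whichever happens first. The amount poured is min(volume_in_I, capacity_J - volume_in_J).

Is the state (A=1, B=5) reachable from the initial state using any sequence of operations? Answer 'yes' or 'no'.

BFS explored all 22 reachable states.
Reachable set includes: (0,0), (0,1), (0,2), (0,3), (0,4), (0,5), (0,6), (0,7), (1,0), (1,7), (2,0), (2,7) ...
Target (A=1, B=5) not in reachable set → no.

Answer: no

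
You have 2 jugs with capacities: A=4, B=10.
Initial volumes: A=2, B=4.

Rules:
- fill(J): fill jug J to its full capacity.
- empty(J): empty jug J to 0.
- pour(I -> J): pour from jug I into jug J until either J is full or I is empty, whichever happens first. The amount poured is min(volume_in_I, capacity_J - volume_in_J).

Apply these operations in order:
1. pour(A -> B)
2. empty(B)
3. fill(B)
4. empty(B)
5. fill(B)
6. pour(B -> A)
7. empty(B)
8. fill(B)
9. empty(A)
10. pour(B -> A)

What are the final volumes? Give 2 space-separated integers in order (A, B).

Answer: 4 6

Derivation:
Step 1: pour(A -> B) -> (A=0 B=6)
Step 2: empty(B) -> (A=0 B=0)
Step 3: fill(B) -> (A=0 B=10)
Step 4: empty(B) -> (A=0 B=0)
Step 5: fill(B) -> (A=0 B=10)
Step 6: pour(B -> A) -> (A=4 B=6)
Step 7: empty(B) -> (A=4 B=0)
Step 8: fill(B) -> (A=4 B=10)
Step 9: empty(A) -> (A=0 B=10)
Step 10: pour(B -> A) -> (A=4 B=6)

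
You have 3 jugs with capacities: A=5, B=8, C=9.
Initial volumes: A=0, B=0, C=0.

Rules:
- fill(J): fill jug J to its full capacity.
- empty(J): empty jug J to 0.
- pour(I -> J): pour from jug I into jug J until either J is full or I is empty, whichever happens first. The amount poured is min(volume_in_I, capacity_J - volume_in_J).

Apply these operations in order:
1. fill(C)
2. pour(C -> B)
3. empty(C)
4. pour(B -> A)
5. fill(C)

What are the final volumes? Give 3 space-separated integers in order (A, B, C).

Step 1: fill(C) -> (A=0 B=0 C=9)
Step 2: pour(C -> B) -> (A=0 B=8 C=1)
Step 3: empty(C) -> (A=0 B=8 C=0)
Step 4: pour(B -> A) -> (A=5 B=3 C=0)
Step 5: fill(C) -> (A=5 B=3 C=9)

Answer: 5 3 9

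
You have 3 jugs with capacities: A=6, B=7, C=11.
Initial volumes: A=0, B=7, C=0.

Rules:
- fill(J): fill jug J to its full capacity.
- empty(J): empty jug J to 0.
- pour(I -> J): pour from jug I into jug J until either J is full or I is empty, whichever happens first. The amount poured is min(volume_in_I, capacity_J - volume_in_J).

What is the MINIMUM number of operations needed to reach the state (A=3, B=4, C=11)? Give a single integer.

BFS from (A=0, B=7, C=0). One shortest path:
  1. pour(B -> C) -> (A=0 B=0 C=7)
  2. fill(B) -> (A=0 B=7 C=7)
  3. pour(B -> C) -> (A=0 B=3 C=11)
  4. pour(B -> A) -> (A=3 B=0 C=11)
  5. pour(C -> B) -> (A=3 B=7 C=4)
  6. empty(B) -> (A=3 B=0 C=4)
  7. pour(C -> B) -> (A=3 B=4 C=0)
  8. fill(C) -> (A=3 B=4 C=11)
Reached target in 8 moves.

Answer: 8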